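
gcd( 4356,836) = 44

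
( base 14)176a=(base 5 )113320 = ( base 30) 4ka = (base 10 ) 4210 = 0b1000001110010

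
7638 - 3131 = 4507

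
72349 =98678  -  26329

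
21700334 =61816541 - 40116207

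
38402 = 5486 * 7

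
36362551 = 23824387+12538164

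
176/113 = 1 + 63/113 = 1.56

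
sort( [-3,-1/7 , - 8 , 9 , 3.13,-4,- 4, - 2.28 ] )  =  [ - 8, - 4 , - 4,-3 , -2.28,-1/7, 3.13,9] 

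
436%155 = 126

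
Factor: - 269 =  - 269^1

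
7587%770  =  657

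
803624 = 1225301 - 421677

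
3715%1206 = 97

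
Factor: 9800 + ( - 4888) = 4912 =2^4*307^1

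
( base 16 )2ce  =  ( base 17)284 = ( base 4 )23032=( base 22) 1AE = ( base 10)718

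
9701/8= 9701/8 =1212.62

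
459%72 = 27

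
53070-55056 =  - 1986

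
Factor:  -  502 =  - 2^1*251^1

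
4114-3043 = 1071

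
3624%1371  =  882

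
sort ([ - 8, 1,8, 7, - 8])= [- 8,  -  8 , 1, 7,8]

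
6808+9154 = 15962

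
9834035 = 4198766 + 5635269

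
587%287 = 13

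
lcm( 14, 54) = 378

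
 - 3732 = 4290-8022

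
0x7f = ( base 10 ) 127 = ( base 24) 57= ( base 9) 151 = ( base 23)5C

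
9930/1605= 6  +  20/107 = 6.19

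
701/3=233 + 2/3 =233.67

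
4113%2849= 1264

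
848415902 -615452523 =232963379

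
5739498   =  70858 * 81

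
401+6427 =6828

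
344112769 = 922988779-578876010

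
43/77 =43/77=0.56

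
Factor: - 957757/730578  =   - 2^( -1)*3^ (- 1)*107^1*8951^1*121763^( - 1 ) 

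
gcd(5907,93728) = 1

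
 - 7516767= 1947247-9464014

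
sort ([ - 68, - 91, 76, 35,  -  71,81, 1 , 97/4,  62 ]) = [ - 91, - 71 , - 68,1, 97/4 , 35,  62,76,81 ]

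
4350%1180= 810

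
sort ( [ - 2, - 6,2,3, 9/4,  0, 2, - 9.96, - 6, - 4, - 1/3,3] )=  [ -9.96, - 6, - 6, - 4, - 2, - 1/3, 0 , 2 , 2,  9/4,3, 3] 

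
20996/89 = 20996/89 = 235.91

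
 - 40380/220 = - 2019/11  =  -183.55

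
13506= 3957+9549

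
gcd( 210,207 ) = 3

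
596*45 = 26820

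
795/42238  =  795/42238 = 0.02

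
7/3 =2 + 1/3=2.33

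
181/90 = 2+1/90= 2.01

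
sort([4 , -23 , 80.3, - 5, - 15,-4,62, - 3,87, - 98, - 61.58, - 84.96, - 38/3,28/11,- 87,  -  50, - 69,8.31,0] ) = [ - 98,-87, -84.96,-69,-61.58,- 50, - 23 ,- 15, - 38/3, - 5 , - 4,  -  3, 0,28/11,  4 , 8.31, 62, 80.3, 87 ] 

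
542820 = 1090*498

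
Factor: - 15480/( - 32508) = 10/21 = 2^1*3^( - 1) * 5^1 * 7^( - 1)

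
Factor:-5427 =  - 3^4 *67^1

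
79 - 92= - 13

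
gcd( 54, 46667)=1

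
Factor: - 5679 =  - 3^2*631^1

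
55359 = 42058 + 13301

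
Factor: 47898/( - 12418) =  - 3^3 * 7^(- 1)= - 27/7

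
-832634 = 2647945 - 3480579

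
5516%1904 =1708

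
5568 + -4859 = 709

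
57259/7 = 8179 + 6/7 = 8179.86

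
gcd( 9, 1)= 1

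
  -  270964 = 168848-439812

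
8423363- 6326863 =2096500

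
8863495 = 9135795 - 272300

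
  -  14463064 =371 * ( - 38984 ) 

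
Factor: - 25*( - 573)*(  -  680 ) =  - 9741000 =-  2^3*3^1*5^3 * 17^1*191^1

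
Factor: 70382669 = 7^2*17^1*19^1*4447^1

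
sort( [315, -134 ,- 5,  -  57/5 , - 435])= [ - 435,-134, - 57/5, - 5 , 315]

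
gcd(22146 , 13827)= 3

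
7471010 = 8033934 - 562924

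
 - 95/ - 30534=95/30534 = 0.00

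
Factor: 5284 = 2^2* 1321^1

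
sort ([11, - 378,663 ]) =[ - 378,11, 663]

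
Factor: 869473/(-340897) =-11^1*79043^1*340897^(  -  1 )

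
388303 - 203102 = 185201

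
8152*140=1141280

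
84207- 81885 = 2322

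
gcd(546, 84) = 42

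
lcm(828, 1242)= 2484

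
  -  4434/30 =-739/5 = - 147.80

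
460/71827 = 460/71827=0.01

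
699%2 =1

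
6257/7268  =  6257/7268= 0.86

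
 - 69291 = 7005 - 76296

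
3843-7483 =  - 3640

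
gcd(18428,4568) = 4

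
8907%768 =459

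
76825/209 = 76825/209 = 367.58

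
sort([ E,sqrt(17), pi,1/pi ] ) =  [1/pi, E,pi , sqrt( 17 )]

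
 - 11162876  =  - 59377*188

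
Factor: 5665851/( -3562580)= - 2^ ( - 2)*3^2*  5^( - 1 )*7^(  -  1) * 127^1*4957^1*25447^( - 1 )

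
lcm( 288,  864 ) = 864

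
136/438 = 68/219=0.31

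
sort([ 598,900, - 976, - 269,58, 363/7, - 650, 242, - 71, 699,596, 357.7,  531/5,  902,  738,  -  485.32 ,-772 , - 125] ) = [ - 976,  -  772, - 650,-485.32,  -  269,-125, - 71, 363/7, 58, 531/5, 242,357.7,596, 598, 699, 738,900, 902] 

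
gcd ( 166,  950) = 2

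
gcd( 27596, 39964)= 4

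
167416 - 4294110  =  -4126694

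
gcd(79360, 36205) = 5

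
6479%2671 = 1137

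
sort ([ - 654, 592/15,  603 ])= [-654,  592/15,  603 ]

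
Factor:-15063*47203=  - 3^1*13^1*3631^1*5021^1 = -711018789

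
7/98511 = 1/14073  =  0.00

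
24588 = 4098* 6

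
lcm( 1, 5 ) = 5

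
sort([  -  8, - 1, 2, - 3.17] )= [ - 8, - 3.17, - 1, 2]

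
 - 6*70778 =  - 424668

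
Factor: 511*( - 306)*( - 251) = 2^1*3^2*7^1*17^1 * 73^1*251^1 =39247866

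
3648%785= 508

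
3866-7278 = - 3412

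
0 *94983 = 0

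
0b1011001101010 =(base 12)33a2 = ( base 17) 12E9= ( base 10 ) 5738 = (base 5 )140423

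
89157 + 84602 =173759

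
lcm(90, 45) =90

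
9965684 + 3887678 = 13853362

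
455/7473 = 455/7473 = 0.06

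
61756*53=3273068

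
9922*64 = 635008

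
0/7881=0=0.00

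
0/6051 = 0 = 0.00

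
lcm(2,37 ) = 74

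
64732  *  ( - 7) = -453124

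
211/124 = 211/124 = 1.70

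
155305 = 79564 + 75741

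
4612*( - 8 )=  - 36896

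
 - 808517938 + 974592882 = 166074944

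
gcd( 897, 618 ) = 3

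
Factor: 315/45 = 7 = 7^1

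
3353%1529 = 295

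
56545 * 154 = 8707930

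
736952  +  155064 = 892016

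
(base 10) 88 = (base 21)44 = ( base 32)2o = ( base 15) 5D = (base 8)130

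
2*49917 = 99834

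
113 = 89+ 24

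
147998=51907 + 96091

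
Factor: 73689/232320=2^ ( - 7 )*5^ ( - 1) * 7^1 * 29^1  =  203/640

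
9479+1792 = 11271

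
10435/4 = 10435/4 = 2608.75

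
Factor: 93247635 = 3^1*5^1*13^1*17^1 * 23^1  *1223^1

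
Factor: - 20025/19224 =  - 2^(-3)*3^ ( - 1 )*5^2 =-  25/24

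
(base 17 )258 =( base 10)671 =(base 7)1646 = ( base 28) nr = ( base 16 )29F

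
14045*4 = 56180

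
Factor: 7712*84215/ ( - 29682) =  - 2^4*3^( - 2)*5^1*17^ (  -  1)*97^(  -  1)*241^1*16843^1 = -  324733040/14841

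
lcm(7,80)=560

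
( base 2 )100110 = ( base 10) 38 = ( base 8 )46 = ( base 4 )212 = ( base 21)1h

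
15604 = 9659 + 5945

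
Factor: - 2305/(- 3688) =5/8=2^( - 3)*5^1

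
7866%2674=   2518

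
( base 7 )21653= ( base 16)1565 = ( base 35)4gh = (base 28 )6RH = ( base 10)5477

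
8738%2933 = 2872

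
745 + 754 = 1499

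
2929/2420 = 1  +  509/2420 = 1.21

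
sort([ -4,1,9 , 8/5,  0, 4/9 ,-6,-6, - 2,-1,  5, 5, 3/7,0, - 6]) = [ - 6, -6, - 6,  -  4, -2,  -  1,0,0,3/7,4/9,1, 8/5,5,5,9]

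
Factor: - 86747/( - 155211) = 3^ ( - 1 ) * 7^(  -  1 )*19^(  -  1)*223^1 = 223/399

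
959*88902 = 85257018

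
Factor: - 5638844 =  - 2^2*701^1*2011^1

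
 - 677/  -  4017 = 677/4017 = 0.17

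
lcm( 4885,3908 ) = 19540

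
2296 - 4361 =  - 2065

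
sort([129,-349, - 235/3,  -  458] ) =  [-458,-349, - 235/3, 129]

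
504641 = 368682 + 135959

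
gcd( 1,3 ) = 1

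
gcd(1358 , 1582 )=14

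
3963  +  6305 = 10268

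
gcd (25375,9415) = 35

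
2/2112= 1/1056 = 0.00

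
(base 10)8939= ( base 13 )40B8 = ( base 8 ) 21353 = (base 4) 2023223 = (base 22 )ia7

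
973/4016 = 973/4016   =  0.24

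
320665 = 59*5435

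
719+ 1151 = 1870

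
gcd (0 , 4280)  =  4280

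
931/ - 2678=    - 931/2678= - 0.35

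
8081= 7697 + 384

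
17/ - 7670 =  - 17/7670 = - 0.00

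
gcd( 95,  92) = 1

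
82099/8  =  82099/8 = 10262.38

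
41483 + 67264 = 108747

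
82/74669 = 82/74669 = 0.00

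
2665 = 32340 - 29675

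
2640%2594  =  46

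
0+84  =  84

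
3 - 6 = - 3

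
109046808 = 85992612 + 23054196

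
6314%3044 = 226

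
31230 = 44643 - 13413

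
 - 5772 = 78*(-74 ) 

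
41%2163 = 41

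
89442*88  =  7870896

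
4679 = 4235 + 444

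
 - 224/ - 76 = 2 + 18/19 = 2.95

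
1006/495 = 1006/495 =2.03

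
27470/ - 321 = - 86 +136/321 = - 85.58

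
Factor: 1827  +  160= 1987^1 = 1987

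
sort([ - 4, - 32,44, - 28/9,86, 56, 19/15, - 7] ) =[-32, - 7,- 4, - 28/9,19/15, 44, 56, 86 ] 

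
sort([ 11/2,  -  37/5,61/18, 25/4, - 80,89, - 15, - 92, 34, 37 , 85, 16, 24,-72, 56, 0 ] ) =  [ - 92, - 80 , - 72 ,-15, - 37/5, 0, 61/18,11/2, 25/4, 16, 24, 34, 37 , 56, 85, 89] 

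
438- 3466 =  - 3028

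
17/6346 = 17/6346 = 0.00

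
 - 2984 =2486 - 5470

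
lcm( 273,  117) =819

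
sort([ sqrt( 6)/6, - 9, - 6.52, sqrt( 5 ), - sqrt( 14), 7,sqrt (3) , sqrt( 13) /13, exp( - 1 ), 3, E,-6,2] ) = [ - 9, - 6.52, - 6, - sqrt( 14), sqrt( 13) /13,exp(-1),sqrt( 6 ) /6,sqrt(3), 2, sqrt( 5),E,3,7]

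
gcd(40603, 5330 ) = 1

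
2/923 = 2/923 = 0.00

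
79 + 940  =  1019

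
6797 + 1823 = 8620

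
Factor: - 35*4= - 140= - 2^2*5^1*7^1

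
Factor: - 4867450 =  - 2^1*5^2*7^1*13907^1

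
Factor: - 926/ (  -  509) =2^1*463^1*509^(- 1)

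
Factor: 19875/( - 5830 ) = -2^( - 1 )*3^1*5^2*11^( - 1 )= -75/22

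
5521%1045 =296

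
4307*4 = 17228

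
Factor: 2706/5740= 33/70=2^(  -  1 )*3^1*5^( - 1) * 7^( - 1)*11^1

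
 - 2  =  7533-7535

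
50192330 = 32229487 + 17962843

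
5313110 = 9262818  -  3949708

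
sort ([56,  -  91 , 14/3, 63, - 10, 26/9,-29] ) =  [ -91, - 29,-10, 26/9,14/3,56, 63]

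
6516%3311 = 3205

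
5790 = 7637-1847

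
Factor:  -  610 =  - 2^1*5^1*61^1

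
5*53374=266870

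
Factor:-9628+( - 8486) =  - 2^1*3^1*3019^1=- 18114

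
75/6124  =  75/6124=0.01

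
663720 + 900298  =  1564018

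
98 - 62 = 36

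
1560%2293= 1560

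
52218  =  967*54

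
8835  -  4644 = 4191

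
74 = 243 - 169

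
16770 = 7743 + 9027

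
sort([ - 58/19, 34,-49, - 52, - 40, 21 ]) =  [ - 52, - 49, - 40, - 58/19, 21, 34]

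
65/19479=65/19479 = 0.00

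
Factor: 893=19^1* 47^1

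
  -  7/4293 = -7/4293 =-0.00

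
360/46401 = 120/15467=0.01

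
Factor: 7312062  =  2^1 * 3^1* 89^1 * 13693^1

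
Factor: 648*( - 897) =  - 2^3*3^5*13^1*23^1 = -581256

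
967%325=317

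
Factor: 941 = 941^1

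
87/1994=87/1994 = 0.04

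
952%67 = 14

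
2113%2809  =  2113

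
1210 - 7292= - 6082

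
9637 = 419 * 23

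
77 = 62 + 15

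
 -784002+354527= - 429475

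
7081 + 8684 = 15765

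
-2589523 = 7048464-9637987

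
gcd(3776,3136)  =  64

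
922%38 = 10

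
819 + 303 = 1122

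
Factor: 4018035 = 3^1*5^1*7^1*17^1*2251^1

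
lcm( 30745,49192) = 245960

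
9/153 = 1/17  =  0.06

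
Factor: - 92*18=-1656 = -2^3*3^2 *23^1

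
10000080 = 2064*4845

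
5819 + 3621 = 9440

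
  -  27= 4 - 31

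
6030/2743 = 2 + 544/2743 = 2.20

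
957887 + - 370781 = 587106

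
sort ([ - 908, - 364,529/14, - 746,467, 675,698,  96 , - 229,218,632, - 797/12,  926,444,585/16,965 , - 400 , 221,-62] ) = [- 908, -746,-400, - 364, - 229, - 797/12, - 62, 585/16,529/14,96,218, 221,444,  467, 632, 675,698,926,965 ] 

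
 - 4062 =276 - 4338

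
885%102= 69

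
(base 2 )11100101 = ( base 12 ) 171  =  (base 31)7c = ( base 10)229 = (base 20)b9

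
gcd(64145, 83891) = 1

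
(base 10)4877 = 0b1001100001101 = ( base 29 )5n5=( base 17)GEF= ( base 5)124002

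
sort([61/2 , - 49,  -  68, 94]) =[-68, - 49  ,  61/2, 94]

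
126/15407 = 18/2201= 0.01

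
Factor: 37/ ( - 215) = -5^( - 1)*37^1*43^( - 1 )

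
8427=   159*53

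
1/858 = 1/858 =0.00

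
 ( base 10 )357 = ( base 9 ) 436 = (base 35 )a7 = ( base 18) 11F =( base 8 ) 545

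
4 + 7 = 11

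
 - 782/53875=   -  1 + 53093/53875 = - 0.01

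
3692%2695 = 997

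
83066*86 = 7143676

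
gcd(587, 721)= 1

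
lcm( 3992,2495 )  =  19960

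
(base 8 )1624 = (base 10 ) 916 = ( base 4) 32110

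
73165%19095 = 15880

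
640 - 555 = 85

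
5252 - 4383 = 869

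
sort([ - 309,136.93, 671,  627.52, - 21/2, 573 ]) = [ - 309 ,-21/2, 136.93,  573, 627.52, 671] 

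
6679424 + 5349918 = 12029342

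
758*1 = 758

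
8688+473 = 9161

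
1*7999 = 7999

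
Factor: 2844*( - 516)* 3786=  - 5555970144= -2^5*3^4 * 43^1*79^1*631^1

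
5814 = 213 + 5601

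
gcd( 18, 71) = 1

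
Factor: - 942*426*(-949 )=2^2*3^2*13^1*71^1*73^1*157^1 =380826108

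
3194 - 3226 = -32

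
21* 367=7707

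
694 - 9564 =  - 8870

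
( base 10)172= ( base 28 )64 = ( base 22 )7I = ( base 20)8c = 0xAC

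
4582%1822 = 938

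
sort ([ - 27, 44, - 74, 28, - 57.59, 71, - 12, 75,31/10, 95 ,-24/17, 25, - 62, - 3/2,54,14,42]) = [ - 74, - 62,  -  57.59, - 27, - 12, - 3/2, - 24/17,  31/10, 14,  25, 28,42,44 , 54, 71, 75, 95 ] 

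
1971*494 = 973674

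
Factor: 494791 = 11^1*31^1*1451^1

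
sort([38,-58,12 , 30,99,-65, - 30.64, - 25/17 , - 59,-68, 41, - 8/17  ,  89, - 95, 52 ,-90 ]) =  [-95, - 90, - 68, - 65 ,-59, - 58,  -  30.64, - 25/17, - 8/17,12, 30,38, 41, 52,  89, 99] 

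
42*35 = 1470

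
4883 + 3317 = 8200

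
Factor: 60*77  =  2^2*3^1*5^1*7^1*11^1  =  4620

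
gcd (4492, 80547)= 1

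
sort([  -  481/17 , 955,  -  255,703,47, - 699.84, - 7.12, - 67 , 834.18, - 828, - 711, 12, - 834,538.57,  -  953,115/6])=[ - 953, - 834,-828, - 711, - 699.84,-255,  -  67,-481/17 , - 7.12,12,115/6,47,538.57, 703,834.18 , 955 ]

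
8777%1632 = 617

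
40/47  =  40/47 =0.85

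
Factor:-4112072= - 2^3*514009^1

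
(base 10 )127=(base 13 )9A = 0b1111111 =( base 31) 43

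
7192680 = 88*81735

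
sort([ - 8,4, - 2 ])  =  [ - 8,-2,4] 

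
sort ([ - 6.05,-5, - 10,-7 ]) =[ -10 , - 7, - 6.05,-5]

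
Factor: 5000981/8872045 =5^(-1)*7^( - 1) * 13^( - 1 ) * 17^(  -  1)*31^(-1)*37^ ( - 1)*5000981^1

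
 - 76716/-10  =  7671+3/5 =7671.60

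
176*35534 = 6253984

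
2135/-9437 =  - 1 + 7302/9437 = - 0.23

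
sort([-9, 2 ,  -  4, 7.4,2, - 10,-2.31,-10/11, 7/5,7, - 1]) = [-10  ,-9,-4, - 2.31, - 1, - 10/11,7/5, 2,2 , 7,7.4]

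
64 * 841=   53824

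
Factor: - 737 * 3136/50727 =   -  2^6*3^( - 1 )*7^2*11^1*37^(-1 )*67^1*457^ ( - 1) = - 2311232/50727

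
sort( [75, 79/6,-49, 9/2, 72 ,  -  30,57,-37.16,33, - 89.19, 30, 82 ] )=[-89.19,  -  49,-37.16,-30, 9/2,79/6 , 30,33, 57,72,75 , 82 ]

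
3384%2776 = 608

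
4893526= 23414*209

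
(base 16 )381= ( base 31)st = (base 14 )481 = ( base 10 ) 897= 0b1110000001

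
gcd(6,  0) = 6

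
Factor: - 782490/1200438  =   - 3^(-1)*5^1*17^( - 1)*3923^( - 1 )*26083^1  =  - 130415/200073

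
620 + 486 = 1106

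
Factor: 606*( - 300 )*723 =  - 2^3*3^3*5^2*101^1 * 241^1 =- 131441400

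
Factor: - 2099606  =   - 2^1*383^1*2741^1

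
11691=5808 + 5883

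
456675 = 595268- 138593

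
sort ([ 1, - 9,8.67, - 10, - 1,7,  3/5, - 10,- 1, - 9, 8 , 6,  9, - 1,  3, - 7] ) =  [ - 10,-10, - 9,- 9, - 7, - 1 , - 1, - 1, 3/5, 1,3, 6,7,8 , 8.67,9]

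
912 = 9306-8394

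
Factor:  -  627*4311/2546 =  - 2^( - 1)*3^3*11^1*67^( - 1) * 479^1  =  -142263/134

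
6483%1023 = 345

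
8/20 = 2/5=0.40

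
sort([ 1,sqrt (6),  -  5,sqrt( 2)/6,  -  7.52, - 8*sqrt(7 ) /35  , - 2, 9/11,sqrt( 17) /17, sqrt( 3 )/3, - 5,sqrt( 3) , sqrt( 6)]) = [ - 7.52, - 5, - 5, - 2, - 8 * sqrt( 7) /35,sqrt( 2 )/6,sqrt(17) /17, sqrt( 3)/3,9/11,1, sqrt( 3), sqrt( 6),sqrt( 6) ] 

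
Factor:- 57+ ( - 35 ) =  - 92= -2^2 * 23^1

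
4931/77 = 4931/77 = 64.04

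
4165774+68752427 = 72918201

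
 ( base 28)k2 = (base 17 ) 1G1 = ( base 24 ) NA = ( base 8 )1062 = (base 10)562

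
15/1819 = 15/1819 = 0.01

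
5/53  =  5/53 = 0.09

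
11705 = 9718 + 1987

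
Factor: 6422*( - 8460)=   -  2^3*3^2*5^1*13^2*19^1*47^1 = - 54330120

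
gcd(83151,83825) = 1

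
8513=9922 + -1409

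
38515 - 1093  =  37422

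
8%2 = 0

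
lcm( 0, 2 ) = 0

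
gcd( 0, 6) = 6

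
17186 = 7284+9902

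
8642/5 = 1728 +2/5 = 1728.40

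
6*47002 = 282012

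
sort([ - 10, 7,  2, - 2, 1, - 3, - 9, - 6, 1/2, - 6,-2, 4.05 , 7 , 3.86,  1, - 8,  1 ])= [  -  10, - 9, - 8, - 6,  -  6, - 3, - 2, - 2 , 1/2,1, 1,1,  2, 3.86,4.05, 7,7]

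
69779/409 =170 + 249/409=170.61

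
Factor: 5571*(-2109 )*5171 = -3^3*19^1*37^1*619^1 * 5171^1  =  -60755314869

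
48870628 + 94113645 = 142984273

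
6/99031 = 6/99031 = 0.00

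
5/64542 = 5/64542 = 0.00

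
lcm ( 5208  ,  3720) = 26040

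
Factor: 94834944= 2^8*3^2*41161^1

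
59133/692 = 85 + 313/692  =  85.45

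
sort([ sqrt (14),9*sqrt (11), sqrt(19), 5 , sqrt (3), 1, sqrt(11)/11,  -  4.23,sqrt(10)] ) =[-4.23,sqrt(11 )/11,  1,  sqrt( 3),sqrt( 10), sqrt( 14) , sqrt( 19), 5, 9*sqrt(11)]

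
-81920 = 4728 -86648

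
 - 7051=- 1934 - 5117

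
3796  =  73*52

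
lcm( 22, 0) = 0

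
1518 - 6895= - 5377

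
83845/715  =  16769/143  =  117.27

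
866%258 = 92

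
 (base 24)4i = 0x72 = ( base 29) 3R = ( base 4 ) 1302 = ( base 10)114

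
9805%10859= 9805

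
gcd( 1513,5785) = 89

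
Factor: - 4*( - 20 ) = 80 = 2^4*5^1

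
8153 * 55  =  448415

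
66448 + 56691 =123139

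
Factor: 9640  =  2^3*5^1*241^1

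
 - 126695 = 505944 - 632639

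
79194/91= 870  +  24/91 = 870.26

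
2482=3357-875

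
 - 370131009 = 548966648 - 919097657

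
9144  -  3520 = 5624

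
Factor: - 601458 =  - 2^1 *3^1  *11^1*13^1*701^1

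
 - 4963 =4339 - 9302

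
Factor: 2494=2^1*29^1 * 43^1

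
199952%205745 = 199952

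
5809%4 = 1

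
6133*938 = 5752754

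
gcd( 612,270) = 18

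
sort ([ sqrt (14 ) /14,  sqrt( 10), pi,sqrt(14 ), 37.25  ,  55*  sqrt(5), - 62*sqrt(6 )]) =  [ - 62*sqrt(6), sqrt(14) /14, pi, sqrt(10),sqrt(14), 37.25,55*sqrt(5)]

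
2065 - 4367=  - 2302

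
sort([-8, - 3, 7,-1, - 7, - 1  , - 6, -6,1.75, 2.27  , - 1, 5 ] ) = [ - 8 , - 7,-6, - 6, - 3,  -  1,  -  1, - 1, 1.75, 2.27, 5,  7 ]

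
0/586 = 0 = 0.00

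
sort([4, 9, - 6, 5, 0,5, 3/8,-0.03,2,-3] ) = [  -  6, - 3, - 0.03,0,3/8, 2 , 4,5,5,9 ] 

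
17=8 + 9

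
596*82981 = 49456676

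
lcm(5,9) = 45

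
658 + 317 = 975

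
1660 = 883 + 777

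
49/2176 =49/2176  =  0.02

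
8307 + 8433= 16740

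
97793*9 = 880137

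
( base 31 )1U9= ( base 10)1900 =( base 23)3de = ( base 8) 3554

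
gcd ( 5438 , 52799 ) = 1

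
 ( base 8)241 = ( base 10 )161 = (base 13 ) C5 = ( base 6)425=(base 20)81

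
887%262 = 101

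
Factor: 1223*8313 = 3^1*17^1*163^1*1223^1 = 10166799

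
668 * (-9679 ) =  - 6465572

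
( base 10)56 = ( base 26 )24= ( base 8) 70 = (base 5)211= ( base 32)1O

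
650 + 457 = 1107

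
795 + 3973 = 4768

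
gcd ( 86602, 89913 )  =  43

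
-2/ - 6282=1/3141 = 0.00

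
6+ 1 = 7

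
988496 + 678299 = 1666795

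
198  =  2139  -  1941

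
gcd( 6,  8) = 2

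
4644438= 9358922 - 4714484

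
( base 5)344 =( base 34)2V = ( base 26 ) 3L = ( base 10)99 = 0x63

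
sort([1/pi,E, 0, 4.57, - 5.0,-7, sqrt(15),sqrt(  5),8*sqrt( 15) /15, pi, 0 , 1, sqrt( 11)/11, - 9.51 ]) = [ - 9.51, - 7,  -  5.0,0,0 , sqrt( 11)/11, 1/pi , 1, 8*sqrt( 15)/15, sqrt (5),E, pi, sqrt ( 15), 4.57 ] 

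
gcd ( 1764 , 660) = 12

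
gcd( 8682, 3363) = 3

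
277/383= 277/383 = 0.72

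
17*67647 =1149999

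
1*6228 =6228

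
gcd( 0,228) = 228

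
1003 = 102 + 901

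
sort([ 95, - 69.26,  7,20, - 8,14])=[-69.26, - 8, 7, 14, 20,  95 ] 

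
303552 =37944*8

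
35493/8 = 4436 + 5/8 =4436.62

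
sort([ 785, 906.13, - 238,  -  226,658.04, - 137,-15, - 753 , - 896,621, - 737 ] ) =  [ - 896,-753, - 737, - 238, - 226, - 137, - 15, 621, 658.04, 785,906.13 ] 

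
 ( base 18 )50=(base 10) 90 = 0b1011010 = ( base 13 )6c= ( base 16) 5a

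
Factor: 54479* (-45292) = -2467462868 = - 2^2*13^2*67^1*157^1*347^1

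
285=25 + 260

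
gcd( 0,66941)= 66941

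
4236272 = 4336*977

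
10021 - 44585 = - 34564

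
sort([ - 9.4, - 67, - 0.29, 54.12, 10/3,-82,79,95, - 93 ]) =[ - 93, - 82, -67, - 9.4, - 0.29,10/3,54.12 , 79,95 ] 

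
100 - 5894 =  - 5794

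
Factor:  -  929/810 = -2^( - 1) * 3^(-4)*5^( - 1 )* 929^1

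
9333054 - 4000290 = 5332764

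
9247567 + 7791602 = 17039169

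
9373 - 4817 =4556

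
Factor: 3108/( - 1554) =  -  2^1 = -2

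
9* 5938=53442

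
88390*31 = 2740090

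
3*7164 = 21492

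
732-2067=-1335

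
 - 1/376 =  - 1 + 375/376 = - 0.00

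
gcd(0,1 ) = 1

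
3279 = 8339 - 5060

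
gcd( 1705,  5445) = 55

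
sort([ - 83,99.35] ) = [-83, 99.35 ]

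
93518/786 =118 + 385/393 = 118.98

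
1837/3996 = 1837/3996 = 0.46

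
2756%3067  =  2756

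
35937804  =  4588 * 7833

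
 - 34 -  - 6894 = 6860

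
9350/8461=9350/8461= 1.11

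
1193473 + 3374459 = 4567932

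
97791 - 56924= 40867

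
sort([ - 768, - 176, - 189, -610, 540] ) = [ - 768, - 610,-189, - 176, 540]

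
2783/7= 397 + 4/7 = 397.57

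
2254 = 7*322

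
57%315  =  57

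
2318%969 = 380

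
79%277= 79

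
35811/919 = 35811/919 = 38.97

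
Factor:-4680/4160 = -9/8 = - 2^(- 3 ) * 3^2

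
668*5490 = 3667320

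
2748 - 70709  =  -67961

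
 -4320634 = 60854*(-71 )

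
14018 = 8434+5584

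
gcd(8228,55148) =68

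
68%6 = 2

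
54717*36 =1969812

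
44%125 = 44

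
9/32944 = 9/32944   =  0.00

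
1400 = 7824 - 6424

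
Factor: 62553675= 3^1 * 5^2 *23^1*36263^1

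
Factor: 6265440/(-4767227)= - 2^5*3^2*5^1*19^1*227^( - 1)*229^1*21001^ ( - 1)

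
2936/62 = 47 + 11/31  =  47.35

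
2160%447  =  372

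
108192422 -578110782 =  - 469918360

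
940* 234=219960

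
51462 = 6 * 8577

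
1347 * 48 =64656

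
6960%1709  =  124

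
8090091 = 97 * 83403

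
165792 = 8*20724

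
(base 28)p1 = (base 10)701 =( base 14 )381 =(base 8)1275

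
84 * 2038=171192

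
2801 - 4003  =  -1202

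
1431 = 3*477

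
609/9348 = 203/3116 =0.07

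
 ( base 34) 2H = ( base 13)67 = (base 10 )85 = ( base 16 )55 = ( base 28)31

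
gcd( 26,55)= 1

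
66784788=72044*927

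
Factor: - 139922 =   -  2^1*43^1*1627^1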